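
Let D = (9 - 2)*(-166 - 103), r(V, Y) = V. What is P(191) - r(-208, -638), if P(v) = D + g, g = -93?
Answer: -1768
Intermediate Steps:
D = -1883 (D = 7*(-269) = -1883)
P(v) = -1976 (P(v) = -1883 - 93 = -1976)
P(191) - r(-208, -638) = -1976 - 1*(-208) = -1976 + 208 = -1768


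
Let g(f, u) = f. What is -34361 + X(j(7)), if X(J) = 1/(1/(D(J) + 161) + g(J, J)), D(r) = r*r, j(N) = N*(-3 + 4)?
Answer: -50544821/1471 ≈ -34361.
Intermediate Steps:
j(N) = N (j(N) = N*1 = N)
D(r) = r**2
X(J) = 1/(J + 1/(161 + J**2)) (X(J) = 1/(1/(J**2 + 161) + J) = 1/(1/(161 + J**2) + J) = 1/(J + 1/(161 + J**2)))
-34361 + X(j(7)) = -34361 + (161 + 7**2)/(1 + 7**3 + 161*7) = -34361 + (161 + 49)/(1 + 343 + 1127) = -34361 + 210/1471 = -50544821/1471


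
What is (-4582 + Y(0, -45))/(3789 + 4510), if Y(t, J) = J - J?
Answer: -4582/8299 ≈ -0.55211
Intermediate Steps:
Y(t, J) = 0
(-4582 + Y(0, -45))/(3789 + 4510) = (-4582 + 0)/(3789 + 4510) = -4582/8299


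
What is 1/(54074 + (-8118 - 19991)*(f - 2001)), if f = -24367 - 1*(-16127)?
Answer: 1/287918343 ≈ 3.4732e-9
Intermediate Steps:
f = -8240 (f = -24367 + 16127 = -8240)
1/(54074 + (-8118 - 19991)*(f - 2001)) = 1/(54074 + (-8118 - 19991)*(-8240 - 2001)) = 1/(54074 - 28109*(-10241)) = 1/(54074 + 287864269) = 1/287918343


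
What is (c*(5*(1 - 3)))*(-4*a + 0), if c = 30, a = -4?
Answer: -4800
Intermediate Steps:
(c*(5*(1 - 3)))*(-4*a + 0) = (30*(5*(1 - 3)))*(-4*(-4) + 0) = (30*(5*(-2)))*(16 + 0) = (30*(-10))*16 = -300*16 = -4800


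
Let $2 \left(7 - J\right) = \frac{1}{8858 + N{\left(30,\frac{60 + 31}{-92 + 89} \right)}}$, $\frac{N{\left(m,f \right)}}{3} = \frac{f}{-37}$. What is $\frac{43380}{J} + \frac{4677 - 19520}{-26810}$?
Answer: $\frac{762628657632283}{123049347610} \approx 6197.8$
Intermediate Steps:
$N{\left(m,f \right)} = - \frac{3 f}{37}$ ($N{\left(m,f \right)} = 3 \frac{f}{-37} = 3 f \left(- \frac{1}{37}\right) = 3 \left(- \frac{f}{37}\right) = - \frac{3 f}{37}$)
$J = \frac{4589681}{655674}$ ($J = 7 - \frac{1}{2 \left(8858 - \frac{3 \frac{60 + 31}{-92 + 89}}{37}\right)} = 7 - \frac{1}{2 \left(8858 - \frac{3 \frac{91}{-3}}{37}\right)} = 7 - \frac{1}{2 \left(8858 - \frac{3 \cdot 91 \left(- \frac{1}{3}\right)}{37}\right)} = 7 - \frac{1}{2 \left(8858 - - \frac{91}{37}\right)} = 7 - \frac{1}{2 \left(8858 + \frac{91}{37}\right)} = 7 - \frac{1}{2 \cdot \frac{327837}{37}} = 7 - \frac{37}{655674} = \frac{4589681}{655674} \approx 6.9999$)
$\frac{43380}{J} + \frac{4677 - 19520}{-26810} = \frac{43380}{\frac{4589681}{655674}} + \frac{4677 - 19520}{-26810} = 43380 \cdot \frac{655674}{4589681} + \left(4677 - 19520\right) \left(- \frac{1}{26810}\right) = \frac{28443138120}{4589681} - - \frac{14843}{26810} = \frac{28443138120}{4589681} + \frac{14843}{26810} = \frac{762628657632283}{123049347610}$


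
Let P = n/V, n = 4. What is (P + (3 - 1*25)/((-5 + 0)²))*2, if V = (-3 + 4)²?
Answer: 156/25 ≈ 6.2400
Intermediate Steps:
V = 1 (V = 1² = 1)
P = 4 (P = 4/1 = 4*1 = 4)
(P + (3 - 1*25)/((-5 + 0)²))*2 = (4 + (3 - 1*25)/((-5 + 0)²))*2 = (4 + (3 - 25)/((-5)²))*2 = (4 - 22/25)*2 = (78/25)*2 = 156/25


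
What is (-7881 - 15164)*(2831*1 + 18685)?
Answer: -495836220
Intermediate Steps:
(-7881 - 15164)*(2831*1 + 18685) = -23045*(2831 + 18685) = -23045*21516 = -495836220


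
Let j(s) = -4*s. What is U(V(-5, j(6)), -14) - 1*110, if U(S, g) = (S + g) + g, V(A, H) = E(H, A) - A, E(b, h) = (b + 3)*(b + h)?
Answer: 476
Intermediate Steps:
E(b, h) = (3 + b)*(b + h)
V(A, H) = H² + 2*A + 3*H + A*H (V(A, H) = (H² + 3*H + 3*A + H*A) - A = (H² + 3*H + 3*A + A*H) - A = (H² + 3*A + 3*H + A*H) - A = H² + 2*A + 3*H + A*H)
U(S, g) = S + 2*g
U(V(-5, j(6)), -14) - 1*110 = (((-4*6)² + 2*(-5) + 3*(-4*6) - (-20)*6) + 2*(-14)) - 1*110 = (((-24)² - 10 + 3*(-24) - 5*(-24)) - 28) - 110 = ((576 - 10 - 72 + 120) - 28) - 110 = (614 - 28) - 110 = 586 - 110 = 476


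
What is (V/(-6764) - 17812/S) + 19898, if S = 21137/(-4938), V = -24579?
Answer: 3440281935371/142970668 ≈ 24063.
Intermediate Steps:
S = -21137/4938 (S = 21137*(-1/4938) = -21137/4938 ≈ -4.2805)
(V/(-6764) - 17812/S) + 19898 = (-24579/(-6764) - 17812/(-21137/4938)) + 19898 = (-24579*(-1/6764) - 17812*(-4938/21137)) + 19898 = (24579/6764 + 87955656/21137) + 19898 = 595451583507/142970668 + 19898 = 3440281935371/142970668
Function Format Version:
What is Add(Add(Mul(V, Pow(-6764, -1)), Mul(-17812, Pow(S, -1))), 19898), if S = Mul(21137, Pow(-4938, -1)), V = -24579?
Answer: Rational(3440281935371, 142970668) ≈ 24063.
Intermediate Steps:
S = Rational(-21137, 4938) (S = Mul(21137, Rational(-1, 4938)) = Rational(-21137, 4938) ≈ -4.2805)
Add(Add(Mul(V, Pow(-6764, -1)), Mul(-17812, Pow(S, -1))), 19898) = Add(Add(Mul(-24579, Pow(-6764, -1)), Mul(-17812, Pow(Rational(-21137, 4938), -1))), 19898) = Add(Add(Mul(-24579, Rational(-1, 6764)), Mul(-17812, Rational(-4938, 21137))), 19898) = Add(Add(Rational(24579, 6764), Rational(87955656, 21137)), 19898) = Add(Rational(595451583507, 142970668), 19898) = Rational(3440281935371, 142970668)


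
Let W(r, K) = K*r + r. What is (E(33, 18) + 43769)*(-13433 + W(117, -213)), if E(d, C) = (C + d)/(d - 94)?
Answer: -102087360346/61 ≈ -1.6736e+9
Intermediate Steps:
W(r, K) = r + K*r
E(d, C) = (C + d)/(-94 + d)
(E(33, 18) + 43769)*(-13433 + W(117, -213)) = ((18 + 33)/(-94 + 33) + 43769)*(-13433 + 117*(1 - 213)) = (51/(-61) + 43769)*(-13433 + 117*(-212)) = (-1/61*51 + 43769)*(-13433 - 24804) = (-51/61 + 43769)*(-38237) = (2669858/61)*(-38237) = -102087360346/61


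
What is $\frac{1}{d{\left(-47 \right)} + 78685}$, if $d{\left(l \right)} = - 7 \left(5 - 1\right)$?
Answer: $\frac{1}{78657} \approx 1.2713 \cdot 10^{-5}$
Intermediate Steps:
$d{\left(l \right)} = -28$ ($d{\left(l \right)} = \left(-7\right) 4 = -28$)
$\frac{1}{d{\left(-47 \right)} + 78685} = \frac{1}{-28 + 78685} = \frac{1}{78657}$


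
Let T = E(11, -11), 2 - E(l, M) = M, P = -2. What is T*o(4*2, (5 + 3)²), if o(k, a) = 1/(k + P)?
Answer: 13/6 ≈ 2.1667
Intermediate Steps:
E(l, M) = 2 - M
T = 13 (T = 2 - 1*(-11) = 2 + 11 = 13)
o(k, a) = 1/(-2 + k) (o(k, a) = 1/(k - 2) = 1/(-2 + k))
T*o(4*2, (5 + 3)²) = 13/(-2 + 4*2) = 13/(-2 + 8) = 13/6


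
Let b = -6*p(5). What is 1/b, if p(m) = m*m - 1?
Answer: -1/144 ≈ -0.0069444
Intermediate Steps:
p(m) = -1 + m² (p(m) = m² - 1 = -1 + m²)
b = -144 (b = -6*(-1 + 5²) = -6*(-1 + 25) = -6*24 = -144)
1/b = 1/(-144) = -1/144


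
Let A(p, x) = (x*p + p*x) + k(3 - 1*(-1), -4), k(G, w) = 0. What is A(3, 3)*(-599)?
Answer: -10782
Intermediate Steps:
A(p, x) = 2*p*x (A(p, x) = (x*p + p*x) + 0 = (p*x + p*x) + 0 = 2*p*x + 0 = 2*p*x)
A(3, 3)*(-599) = (2*3*3)*(-599) = 18*(-599) = -10782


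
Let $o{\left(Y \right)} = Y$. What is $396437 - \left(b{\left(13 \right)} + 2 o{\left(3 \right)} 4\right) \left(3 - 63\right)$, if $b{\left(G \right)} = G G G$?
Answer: $529697$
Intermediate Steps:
$b{\left(G \right)} = G^{3}$ ($b{\left(G \right)} = G^{2} G = G^{3}$)
$396437 - \left(b{\left(13 \right)} + 2 o{\left(3 \right)} 4\right) \left(3 - 63\right) = 396437 - \left(13^{3} + 2 \cdot 3 \cdot 4\right) \left(3 - 63\right) = 396437 - \left(2197 + 6 \cdot 4\right) \left(3 - 63\right) = 396437 - \left(2197 + 24\right) \left(-60\right) = 396437 - 2221 \left(-60\right) = 396437 - -133260 = 396437 + 133260 = 529697$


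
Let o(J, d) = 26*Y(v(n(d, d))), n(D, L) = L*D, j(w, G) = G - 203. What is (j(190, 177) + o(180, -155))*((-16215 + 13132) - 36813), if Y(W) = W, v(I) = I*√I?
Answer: -3862759604704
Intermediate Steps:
j(w, G) = -203 + G
n(D, L) = D*L
v(I) = I^(3/2)
o(J, d) = 26*(d²)^(3/2) (o(J, d) = 26*(d*d)^(3/2) = 26*(d²)^(3/2))
(j(190, 177) + o(180, -155))*((-16215 + 13132) - 36813) = ((-203 + 177) + 26*((-155)²)^(3/2))*((-16215 + 13132) - 36813) = (-26 + 26*24025^(3/2))*(-3083 - 36813) = (-26 + 26*3723875)*(-39896) = (-26 + 96820750)*(-39896) = 96820724*(-39896) = -3862759604704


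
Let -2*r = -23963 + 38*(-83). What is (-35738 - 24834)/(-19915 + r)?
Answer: 121144/12713 ≈ 9.5291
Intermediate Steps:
r = 27117/2 (r = -(-23963 + 38*(-83))/2 = -(-23963 - 3154)/2 = -1/2*(-27117) = 27117/2 ≈ 13559.)
(-35738 - 24834)/(-19915 + r) = (-35738 - 24834)/(-19915 + 27117/2) = -60572/(-12713/2) = -60572*(-2/12713) = 121144/12713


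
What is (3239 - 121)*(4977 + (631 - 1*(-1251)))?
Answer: 21386362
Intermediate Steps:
(3239 - 121)*(4977 + (631 - 1*(-1251))) = 3118*(4977 + (631 + 1251)) = 3118*(4977 + 1882) = 3118*6859 = 21386362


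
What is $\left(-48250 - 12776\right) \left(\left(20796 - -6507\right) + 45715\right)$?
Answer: $-4455996468$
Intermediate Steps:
$\left(-48250 - 12776\right) \left(\left(20796 - -6507\right) + 45715\right) = - 61026 \left(\left(20796 + 6507\right) + 45715\right) = - 61026 \left(27303 + 45715\right) = \left(-61026\right) 73018 = -4455996468$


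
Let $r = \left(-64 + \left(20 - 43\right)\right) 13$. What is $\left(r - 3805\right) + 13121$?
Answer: $8185$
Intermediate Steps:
$r = -1131$ ($r = \left(-64 + \left(20 - 43\right)\right) 13 = \left(-64 - 23\right) 13 = \left(-87\right) 13 = -1131$)
$\left(r - 3805\right) + 13121 = \left(-1131 - 3805\right) + 13121 = -4936 + 13121 = 8185$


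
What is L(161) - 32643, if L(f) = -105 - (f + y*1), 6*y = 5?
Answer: -197459/6 ≈ -32910.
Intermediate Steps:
y = 5/6 (y = (1/6)*5 = 5/6 ≈ 0.83333)
L(f) = -635/6 - f (L(f) = -105 - (f + (5/6)*1) = -105 - (f + 5/6) = -105 - (5/6 + f) = -105 + (-5/6 - f) = -635/6 - f)
L(161) - 32643 = (-635/6 - 1*161) - 32643 = (-635/6 - 161) - 32643 = -1601/6 - 32643 = -197459/6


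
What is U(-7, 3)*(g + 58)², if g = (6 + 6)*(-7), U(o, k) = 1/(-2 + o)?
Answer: -676/9 ≈ -75.111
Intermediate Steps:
g = -84 (g = 12*(-7) = -84)
U(-7, 3)*(g + 58)² = (-84 + 58)²/(-2 - 7) = (-26)²/(-9) = -⅑*676 = -676/9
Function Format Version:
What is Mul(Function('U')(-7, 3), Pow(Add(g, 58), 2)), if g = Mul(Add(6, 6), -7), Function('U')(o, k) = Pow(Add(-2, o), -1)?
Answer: Rational(-676, 9) ≈ -75.111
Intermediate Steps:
g = -84 (g = Mul(12, -7) = -84)
Mul(Function('U')(-7, 3), Pow(Add(g, 58), 2)) = Mul(Pow(Add(-2, -7), -1), Pow(Add(-84, 58), 2)) = Mul(Pow(-9, -1), Pow(-26, 2)) = Mul(Rational(-1, 9), 676) = Rational(-676, 9)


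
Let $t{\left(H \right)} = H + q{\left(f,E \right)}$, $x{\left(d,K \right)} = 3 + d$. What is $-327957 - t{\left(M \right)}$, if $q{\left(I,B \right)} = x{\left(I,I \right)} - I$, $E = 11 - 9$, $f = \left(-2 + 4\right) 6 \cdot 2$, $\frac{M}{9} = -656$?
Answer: $-322056$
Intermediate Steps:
$M = -5904$ ($M = 9 \left(-656\right) = -5904$)
$f = 24$ ($f = 2 \cdot 6 \cdot 2 = 12 \cdot 2 = 24$)
$E = 2$
$q{\left(I,B \right)} = 3$ ($q{\left(I,B \right)} = \left(3 + I\right) - I = 3$)
$t{\left(H \right)} = 3 + H$ ($t{\left(H \right)} = H + 3 = 3 + H$)
$-327957 - t{\left(M \right)} = -327957 - \left(3 - 5904\right) = -327957 - -5901 = -327957 + 5901 = -322056$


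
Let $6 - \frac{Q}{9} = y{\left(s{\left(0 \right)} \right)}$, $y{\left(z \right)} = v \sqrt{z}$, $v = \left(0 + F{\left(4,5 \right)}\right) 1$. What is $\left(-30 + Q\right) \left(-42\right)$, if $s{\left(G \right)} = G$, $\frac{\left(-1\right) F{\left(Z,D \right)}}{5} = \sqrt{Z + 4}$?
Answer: $-1008$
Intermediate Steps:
$F{\left(Z,D \right)} = - 5 \sqrt{4 + Z}$ ($F{\left(Z,D \right)} = - 5 \sqrt{Z + 4} = - 5 \sqrt{4 + Z}$)
$v = - 10 \sqrt{2}$ ($v = \left(0 - 5 \sqrt{4 + 4}\right) 1 = \left(0 - 5 \sqrt{8}\right) 1 = \left(0 - 5 \cdot 2 \sqrt{2}\right) 1 = \left(0 - 10 \sqrt{2}\right) 1 = - 10 \sqrt{2} \cdot 1 = - 10 \sqrt{2} \approx -14.142$)
$y{\left(z \right)} = - 10 \sqrt{2} \sqrt{z}$
$Q = 54$ ($Q = 54 - 9 \left(- 10 \sqrt{2} \sqrt{0}\right) = 54 - 9 \left(\left(-10\right) \sqrt{2} \cdot 0\right) = 54 - 0 = 54 + 0 = 54$)
$\left(-30 + Q\right) \left(-42\right) = \left(-30 + 54\right) \left(-42\right) = 24 \left(-42\right) = -1008$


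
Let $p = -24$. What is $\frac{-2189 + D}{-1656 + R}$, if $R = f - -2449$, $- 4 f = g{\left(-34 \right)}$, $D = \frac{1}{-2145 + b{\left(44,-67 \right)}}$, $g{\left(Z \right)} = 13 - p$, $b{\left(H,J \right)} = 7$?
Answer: $- \frac{9360166}{3351315} \approx -2.793$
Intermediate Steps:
$g{\left(Z \right)} = 37$ ($g{\left(Z \right)} = 13 - -24 = 13 + 24 = 37$)
$D = - \frac{1}{2138}$ ($D = \frac{1}{-2145 + 7} = \frac{1}{-2138} = - \frac{1}{2138} \approx -0.00046773$)
$f = - \frac{37}{4}$ ($f = \left(- \frac{1}{4}\right) 37 = - \frac{37}{4} \approx -9.25$)
$R = \frac{9759}{4}$ ($R = - \frac{37}{4} - -2449 = - \frac{37}{4} + 2449 = \frac{9759}{4} \approx 2439.8$)
$\frac{-2189 + D}{-1656 + R} = \frac{-2189 - \frac{1}{2138}}{-1656 + \frac{9759}{4}} = - \frac{4680083}{2138 \cdot \frac{3135}{4}} = \left(- \frac{4680083}{2138}\right) \frac{4}{3135} = - \frac{9360166}{3351315}$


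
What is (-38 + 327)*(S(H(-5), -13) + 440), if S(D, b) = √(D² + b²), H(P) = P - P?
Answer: 130917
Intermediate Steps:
H(P) = 0
(-38 + 327)*(S(H(-5), -13) + 440) = (-38 + 327)*(√(0² + (-13)²) + 440) = 289*(√(0 + 169) + 440) = 289*(√169 + 440) = 289*(13 + 440) = 289*453 = 130917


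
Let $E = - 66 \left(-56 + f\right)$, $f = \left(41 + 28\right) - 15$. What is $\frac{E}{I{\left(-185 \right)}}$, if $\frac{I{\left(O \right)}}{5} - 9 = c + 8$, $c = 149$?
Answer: $\frac{66}{415} \approx 0.15904$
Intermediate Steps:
$f = 54$ ($f = 69 - 15 = 54$)
$I{\left(O \right)} = 830$ ($I{\left(O \right)} = 45 + 5 \left(149 + 8\right) = 45 + 5 \cdot 157 = 45 + 785 = 830$)
$E = 132$ ($E = - 66 \left(-56 + 54\right) = \left(-66\right) \left(-2\right) = 132$)
$\frac{E}{I{\left(-185 \right)}} = \frac{132}{830} = 132 \cdot \frac{1}{830} = \frac{66}{415}$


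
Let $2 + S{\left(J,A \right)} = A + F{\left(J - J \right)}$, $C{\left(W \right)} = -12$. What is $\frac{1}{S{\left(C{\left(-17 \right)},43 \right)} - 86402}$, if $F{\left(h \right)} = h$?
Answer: $- \frac{1}{86361} \approx -1.1579 \cdot 10^{-5}$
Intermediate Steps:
$S{\left(J,A \right)} = -2 + A$ ($S{\left(J,A \right)} = -2 + \left(A + \left(J - J\right)\right) = -2 + \left(A + 0\right) = -2 + A$)
$\frac{1}{S{\left(C{\left(-17 \right)},43 \right)} - 86402} = \frac{1}{\left(-2 + 43\right) - 86402} = \frac{1}{41 - 86402} = \frac{1}{-86361} = - \frac{1}{86361}$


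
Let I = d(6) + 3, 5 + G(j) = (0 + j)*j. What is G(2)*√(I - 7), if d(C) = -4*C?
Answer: -2*I*√7 ≈ -5.2915*I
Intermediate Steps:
G(j) = -5 + j² (G(j) = -5 + (0 + j)*j = -5 + j*j = -5 + j²)
I = -21 (I = -4*6 + 3 = -24 + 3 = -21)
G(2)*√(I - 7) = (-5 + 2²)*√(-21 - 7) = (-5 + 4)*√(-28) = -2*I*√7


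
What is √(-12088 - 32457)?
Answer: I*√44545 ≈ 211.06*I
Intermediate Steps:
√(-12088 - 32457) = √(-44545) = I*√44545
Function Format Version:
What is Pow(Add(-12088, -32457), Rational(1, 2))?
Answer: Mul(I, Pow(44545, Rational(1, 2))) ≈ Mul(211.06, I)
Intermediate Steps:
Pow(Add(-12088, -32457), Rational(1, 2)) = Pow(-44545, Rational(1, 2)) = Mul(I, Pow(44545, Rational(1, 2)))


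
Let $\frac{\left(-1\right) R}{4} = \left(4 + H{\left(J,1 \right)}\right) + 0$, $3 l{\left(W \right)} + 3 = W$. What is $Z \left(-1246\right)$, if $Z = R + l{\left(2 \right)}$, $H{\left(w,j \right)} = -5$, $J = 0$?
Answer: $- \frac{13706}{3} \approx -4568.7$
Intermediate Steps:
$l{\left(W \right)} = -1 + \frac{W}{3}$
$R = 4$ ($R = - 4 \left(\left(4 - 5\right) + 0\right) = - 4 \left(-1 + 0\right) = \left(-4\right) \left(-1\right) = 4$)
$Z = \frac{11}{3}$ ($Z = 4 + \left(-1 + \frac{1}{3} \cdot 2\right) = 4 + \left(-1 + \frac{2}{3}\right) = 4 - \frac{1}{3} = \frac{11}{3} \approx 3.6667$)
$Z \left(-1246\right) = \frac{11}{3} \left(-1246\right) = - \frac{13706}{3}$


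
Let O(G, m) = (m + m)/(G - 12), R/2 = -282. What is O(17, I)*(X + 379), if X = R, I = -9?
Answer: 666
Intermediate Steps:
R = -564 (R = 2*(-282) = -564)
X = -564
O(G, m) = 2*m/(-12 + G) (O(G, m) = (2*m)/(-12 + G) = 2*m/(-12 + G))
O(17, I)*(X + 379) = (2*(-9)/(-12 + 17))*(-564 + 379) = (2*(-9)/5)*(-185) = (2*(-9)*(⅕))*(-185) = -18/5*(-185) = 666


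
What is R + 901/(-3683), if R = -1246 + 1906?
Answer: 2429879/3683 ≈ 659.75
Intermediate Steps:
R = 660
R + 901/(-3683) = 660 + 901/(-3683) = 660 + 901*(-1/3683) = 660 - 901/3683 = 2429879/3683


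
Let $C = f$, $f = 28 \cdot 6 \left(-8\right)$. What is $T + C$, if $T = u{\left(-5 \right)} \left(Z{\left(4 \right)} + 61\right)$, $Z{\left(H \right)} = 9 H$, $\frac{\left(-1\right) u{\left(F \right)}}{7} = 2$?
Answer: $-2702$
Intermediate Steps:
$u{\left(F \right)} = -14$ ($u{\left(F \right)} = \left(-7\right) 2 = -14$)
$f = -1344$ ($f = 168 \left(-8\right) = -1344$)
$C = -1344$
$T = -1358$ ($T = - 14 \left(9 \cdot 4 + 61\right) = - 14 \left(36 + 61\right) = \left(-14\right) 97 = -1358$)
$T + C = -1358 - 1344 = -2702$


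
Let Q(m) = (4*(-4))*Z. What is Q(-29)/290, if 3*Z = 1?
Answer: -8/435 ≈ -0.018391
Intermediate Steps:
Z = ⅓ (Z = (⅓)*1 = ⅓ ≈ 0.33333)
Q(m) = -16/3 (Q(m) = (4*(-4))*(⅓) = -16*⅓ = -16/3)
Q(-29)/290 = -16/3/290 = -16/3*1/290 = -8/435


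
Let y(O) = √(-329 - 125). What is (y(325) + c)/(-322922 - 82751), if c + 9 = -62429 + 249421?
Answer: -186983/405673 - I*√454/405673 ≈ -0.46092 - 5.2523e-5*I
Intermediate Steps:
y(O) = I*√454 (y(O) = √(-454) = I*√454)
c = 186983 (c = -9 + (-62429 + 249421) = -9 + 186992 = 186983)
(y(325) + c)/(-322922 - 82751) = (I*√454 + 186983)/(-322922 - 82751) = (186983 + I*√454)/(-405673) = (186983 + I*√454)*(-1/405673) = -186983/405673 - I*√454/405673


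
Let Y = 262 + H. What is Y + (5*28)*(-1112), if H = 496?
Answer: -154922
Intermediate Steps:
Y = 758 (Y = 262 + 496 = 758)
Y + (5*28)*(-1112) = 758 + (5*28)*(-1112) = 758 + 140*(-1112) = 758 - 155680 = -154922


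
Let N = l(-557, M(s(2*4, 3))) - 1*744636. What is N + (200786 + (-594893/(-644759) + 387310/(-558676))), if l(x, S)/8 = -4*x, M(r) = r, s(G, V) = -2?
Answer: -94740234131603403/180105689542 ≈ -5.2603e+5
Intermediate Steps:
l(x, S) = -32*x (l(x, S) = 8*(-4*x) = -32*x)
N = -726812 (N = -32*(-557) - 1*744636 = 17824 - 744636 = -726812)
N + (200786 + (-594893/(-644759) + 387310/(-558676))) = -726812 + (200786 + (-594893/(-644759) + 387310/(-558676))) = -726812 + (200786 + (-594893*(-1/644759) + 387310*(-1/558676))) = -726812 + (200786 + (594893/644759 - 193655/279338)) = -726812 + (200786 + 41315416689/180105689542) = -726812 + 36162742295796701/180105689542 = -94740234131603403/180105689542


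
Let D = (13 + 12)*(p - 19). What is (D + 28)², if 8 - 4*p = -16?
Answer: 88209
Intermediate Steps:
p = 6 (p = 2 - ¼*(-16) = 2 + 4 = 6)
D = -325 (D = (13 + 12)*(6 - 19) = 25*(-13) = -325)
(D + 28)² = (-325 + 28)² = (-297)² = 88209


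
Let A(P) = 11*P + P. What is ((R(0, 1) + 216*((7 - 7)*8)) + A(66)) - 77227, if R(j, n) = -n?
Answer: -76436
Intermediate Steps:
A(P) = 12*P
((R(0, 1) + 216*((7 - 7)*8)) + A(66)) - 77227 = ((-1*1 + 216*((7 - 7)*8)) + 12*66) - 77227 = ((-1 + 216*(0*8)) + 792) - 77227 = ((-1 + 216*0) + 792) - 77227 = ((-1 + 0) + 792) - 77227 = (-1 + 792) - 77227 = 791 - 77227 = -76436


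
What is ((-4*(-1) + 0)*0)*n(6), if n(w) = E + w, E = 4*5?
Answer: 0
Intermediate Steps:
E = 20
n(w) = 20 + w
((-4*(-1) + 0)*0)*n(6) = ((-4*(-1) + 0)*0)*(20 + 6) = ((4 + 0)*0)*26 = (4*0)*26 = 0*26 = 0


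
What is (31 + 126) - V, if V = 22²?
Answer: -327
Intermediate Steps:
V = 484
(31 + 126) - V = (31 + 126) - 1*484 = 157 - 484 = -327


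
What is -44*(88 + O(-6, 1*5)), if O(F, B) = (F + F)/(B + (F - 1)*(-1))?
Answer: -3828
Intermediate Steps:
O(F, B) = 2*F/(1 + B - F) (O(F, B) = (2*F)/(B + (-1 + F)*(-1)) = (2*F)/(B + (1 - F)) = (2*F)/(1 + B - F) = 2*F/(1 + B - F))
-44*(88 + O(-6, 1*5)) = -44*(88 + 2*(-6)/(1 + 1*5 - 1*(-6))) = -44*(88 + 2*(-6)/(1 + 5 + 6)) = -44*(88 + 2*(-6)/12) = -44*(88 + 2*(-6)*(1/12)) = -44*(88 - 1) = -44*87 = -3828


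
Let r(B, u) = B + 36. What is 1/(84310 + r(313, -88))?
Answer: 1/84659 ≈ 1.1812e-5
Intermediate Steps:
r(B, u) = 36 + B
1/(84310 + r(313, -88)) = 1/(84310 + (36 + 313)) = 1/(84310 + 349) = 1/84659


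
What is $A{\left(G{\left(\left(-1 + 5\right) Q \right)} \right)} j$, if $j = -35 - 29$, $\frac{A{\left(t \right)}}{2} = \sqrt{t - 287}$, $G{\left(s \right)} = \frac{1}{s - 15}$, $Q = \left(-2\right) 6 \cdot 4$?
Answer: $- \frac{128 i \sqrt{1366430}}{69} \approx - 2168.5 i$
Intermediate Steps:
$Q = -48$ ($Q = \left(-12\right) 4 = -48$)
$G{\left(s \right)} = \frac{1}{-15 + s}$
$A{\left(t \right)} = 2 \sqrt{-287 + t}$ ($A{\left(t \right)} = 2 \sqrt{t - 287} = 2 \sqrt{-287 + t}$)
$j = -64$
$A{\left(G{\left(\left(-1 + 5\right) Q \right)} \right)} j = 2 \sqrt{-287 + \frac{1}{-15 + \left(-1 + 5\right) \left(-48\right)}} \left(-64\right) = 2 \sqrt{-287 + \frac{1}{-15 + 4 \left(-48\right)}} \left(-64\right) = 2 \sqrt{-287 + \frac{1}{-15 - 192}} \left(-64\right) = 2 \sqrt{-287 + \frac{1}{-207}} \left(-64\right) = 2 \sqrt{-287 - \frac{1}{207}} \left(-64\right) = 2 \sqrt{- \frac{59410}{207}} \left(-64\right) = 2 \frac{i \sqrt{1366430}}{69} \left(-64\right) = \frac{2 i \sqrt{1366430}}{69} \left(-64\right) = - \frac{128 i \sqrt{1366430}}{69}$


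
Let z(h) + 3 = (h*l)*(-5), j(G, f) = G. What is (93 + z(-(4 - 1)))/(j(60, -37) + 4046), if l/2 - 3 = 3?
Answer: 135/2053 ≈ 0.065757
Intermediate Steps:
l = 12 (l = 6 + 2*3 = 6 + 6 = 12)
z(h) = -3 - 60*h (z(h) = -3 + (h*12)*(-5) = -3 + (12*h)*(-5) = -3 - 60*h)
(93 + z(-(4 - 1)))/(j(60, -37) + 4046) = (93 + (-3 - (-60)*(4 - 1)))/(60 + 4046) = (93 + (-3 - (-60)*3))/4106 = (93 + (-3 - 60*(-3)))*(1/4106) = (93 + (-3 + 180))*(1/4106) = (93 + 177)*(1/4106) = 270*(1/4106) = 135/2053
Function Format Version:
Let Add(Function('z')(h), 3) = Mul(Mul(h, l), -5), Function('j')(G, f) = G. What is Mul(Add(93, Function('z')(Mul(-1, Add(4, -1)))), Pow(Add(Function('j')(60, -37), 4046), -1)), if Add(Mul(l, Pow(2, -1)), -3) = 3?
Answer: Rational(135, 2053) ≈ 0.065757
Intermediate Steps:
l = 12 (l = Add(6, Mul(2, 3)) = Add(6, 6) = 12)
Function('z')(h) = Add(-3, Mul(-60, h)) (Function('z')(h) = Add(-3, Mul(Mul(h, 12), -5)) = Add(-3, Mul(Mul(12, h), -5)) = Add(-3, Mul(-60, h)))
Mul(Add(93, Function('z')(Mul(-1, Add(4, -1)))), Pow(Add(Function('j')(60, -37), 4046), -1)) = Mul(Add(93, Add(-3, Mul(-60, Mul(-1, Add(4, -1))))), Pow(Add(60, 4046), -1)) = Mul(Add(93, Add(-3, Mul(-60, Mul(-1, 3)))), Pow(4106, -1)) = Mul(Add(93, Add(-3, Mul(-60, -3))), Rational(1, 4106)) = Mul(Add(93, Add(-3, 180)), Rational(1, 4106)) = Mul(Add(93, 177), Rational(1, 4106)) = Mul(270, Rational(1, 4106)) = Rational(135, 2053)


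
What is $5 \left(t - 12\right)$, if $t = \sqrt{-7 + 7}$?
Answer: $-60$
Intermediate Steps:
$t = 0$ ($t = \sqrt{0} = 0$)
$5 \left(t - 12\right) = 5 \left(0 - 12\right) = 5 \left(-12\right) = -60$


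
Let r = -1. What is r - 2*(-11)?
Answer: 21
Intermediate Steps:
r - 2*(-11) = -1 - 2*(-11) = -1 + 22 = 21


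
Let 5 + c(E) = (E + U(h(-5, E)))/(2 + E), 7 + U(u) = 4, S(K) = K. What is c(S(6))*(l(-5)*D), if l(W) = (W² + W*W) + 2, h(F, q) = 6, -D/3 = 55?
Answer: 79365/2 ≈ 39683.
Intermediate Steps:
D = -165 (D = -3*55 = -165)
U(u) = -3 (U(u) = -7 + 4 = -3)
c(E) = -5 + (-3 + E)/(2 + E) (c(E) = -5 + (E - 3)/(2 + E) = -5 + (-3 + E)/(2 + E))
l(W) = 2 + 2*W² (l(W) = (W² + W²) + 2 = 2*W² + 2 = 2 + 2*W²)
c(S(6))*(l(-5)*D) = ((-13 - 4*6)/(2 + 6))*((2 + 2*(-5)²)*(-165)) = ((-13 - 24)/8)*((2 + 2*25)*(-165)) = ((⅛)*(-37))*((2 + 50)*(-165)) = -481*(-165)/2 = -37/8*(-8580) = 79365/2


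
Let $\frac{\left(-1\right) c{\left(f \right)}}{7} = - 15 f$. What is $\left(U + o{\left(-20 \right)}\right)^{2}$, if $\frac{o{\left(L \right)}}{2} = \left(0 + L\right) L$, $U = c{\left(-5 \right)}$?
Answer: $75625$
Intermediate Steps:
$c{\left(f \right)} = 105 f$ ($c{\left(f \right)} = - 7 \left(- 15 f\right) = 105 f$)
$U = -525$ ($U = 105 \left(-5\right) = -525$)
$o{\left(L \right)} = 2 L^{2}$ ($o{\left(L \right)} = 2 \left(0 + L\right) L = 2 L L = 2 L^{2}$)
$\left(U + o{\left(-20 \right)}\right)^{2} = \left(-525 + 2 \left(-20\right)^{2}\right)^{2} = \left(-525 + 2 \cdot 400\right)^{2} = \left(-525 + 800\right)^{2} = 275^{2} = 75625$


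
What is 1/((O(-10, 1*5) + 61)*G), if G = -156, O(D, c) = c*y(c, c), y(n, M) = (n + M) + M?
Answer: -1/21216 ≈ -4.7134e-5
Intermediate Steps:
y(n, M) = n + 2*M (y(n, M) = (M + n) + M = n + 2*M)
O(D, c) = 3*c² (O(D, c) = c*(c + 2*c) = c*(3*c) = 3*c²)
1/((O(-10, 1*5) + 61)*G) = 1/((3*(1*5)² + 61)*(-156)) = 1/((3*5² + 61)*(-156)) = 1/((3*25 + 61)*(-156)) = 1/((75 + 61)*(-156)) = 1/(136*(-156)) = 1/(-21216) = -1/21216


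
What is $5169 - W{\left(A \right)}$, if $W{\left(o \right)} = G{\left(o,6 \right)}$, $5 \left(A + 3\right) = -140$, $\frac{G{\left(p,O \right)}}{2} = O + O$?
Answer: $5145$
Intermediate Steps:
$G{\left(p,O \right)} = 4 O$ ($G{\left(p,O \right)} = 2 \left(O + O\right) = 2 \cdot 2 O = 4 O$)
$A = -31$ ($A = -3 + \frac{1}{5} \left(-140\right) = -3 - 28 = -31$)
$W{\left(o \right)} = 24$ ($W{\left(o \right)} = 4 \cdot 6 = 24$)
$5169 - W{\left(A \right)} = 5169 - 24 = 5145$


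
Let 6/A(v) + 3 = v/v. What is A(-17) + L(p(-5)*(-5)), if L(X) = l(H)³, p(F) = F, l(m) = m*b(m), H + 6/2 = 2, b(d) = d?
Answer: -2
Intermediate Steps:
H = -1 (H = -3 + 2 = -1)
l(m) = m² (l(m) = m*m = m²)
L(X) = 1 (L(X) = ((-1)²)³ = 1³ = 1)
A(v) = -3 (A(v) = 6/(-3 + v/v) = 6/(-3 + 1) = 6/(-2) = 6*(-½) = -3)
A(-17) + L(p(-5)*(-5)) = -3 + 1 = -2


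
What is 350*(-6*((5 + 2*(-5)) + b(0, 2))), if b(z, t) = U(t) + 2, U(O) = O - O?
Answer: 6300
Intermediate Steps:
U(O) = 0
b(z, t) = 2 (b(z, t) = 0 + 2 = 2)
350*(-6*((5 + 2*(-5)) + b(0, 2))) = 350*(-6*((5 + 2*(-5)) + 2)) = 350*(-6*((5 - 10) + 2)) = 350*(-6*(-5 + 2)) = 350*(-6*(-3)) = 350*18 = 6300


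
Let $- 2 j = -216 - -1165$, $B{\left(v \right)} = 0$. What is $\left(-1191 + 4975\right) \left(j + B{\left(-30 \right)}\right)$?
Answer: $-1795508$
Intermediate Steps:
$j = - \frac{949}{2}$ ($j = - \frac{-216 - -1165}{2} = - \frac{-216 + 1165}{2} = \left(- \frac{1}{2}\right) 949 = - \frac{949}{2} \approx -474.5$)
$\left(-1191 + 4975\right) \left(j + B{\left(-30 \right)}\right) = \left(-1191 + 4975\right) \left(- \frac{949}{2} + 0\right) = 3784 \left(- \frac{949}{2}\right) = -1795508$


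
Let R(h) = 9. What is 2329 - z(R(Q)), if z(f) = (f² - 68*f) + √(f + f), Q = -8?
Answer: 2860 - 3*√2 ≈ 2855.8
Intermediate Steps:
z(f) = f² - 68*f + √2*√f (z(f) = (f² - 68*f) + √(2*f) = (f² - 68*f) + √2*√f = f² - 68*f + √2*√f)
2329 - z(R(Q)) = 2329 - (9² - 68*9 + √2*√9) = 2329 - (81 - 612 + √2*3) = 2329 - (81 - 612 + 3*√2) = 2329 - (-531 + 3*√2) = 2329 + (531 - 3*√2) = 2860 - 3*√2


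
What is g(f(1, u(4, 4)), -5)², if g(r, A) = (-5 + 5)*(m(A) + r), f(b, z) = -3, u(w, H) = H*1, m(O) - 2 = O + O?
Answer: 0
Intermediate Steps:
m(O) = 2 + 2*O (m(O) = 2 + (O + O) = 2 + 2*O)
u(w, H) = H
g(r, A) = 0 (g(r, A) = (-5 + 5)*((2 + 2*A) + r) = 0*(2 + r + 2*A) = 0)
g(f(1, u(4, 4)), -5)² = 0² = 0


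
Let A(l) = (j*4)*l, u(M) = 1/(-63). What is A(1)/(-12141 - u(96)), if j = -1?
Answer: 126/382441 ≈ 0.00032946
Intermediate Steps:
u(M) = -1/63
A(l) = -4*l (A(l) = (-1*4)*l = -4*l)
A(1)/(-12141 - u(96)) = (-4*1)/(-12141 - 1*(-1/63)) = -4/(-12141 + 1/63) = -4/(-764882/63) = -4*(-63/764882) = 126/382441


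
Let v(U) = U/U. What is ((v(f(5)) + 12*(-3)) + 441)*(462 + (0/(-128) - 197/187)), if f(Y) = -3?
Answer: 34995982/187 ≈ 1.8714e+5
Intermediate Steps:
v(U) = 1
((v(f(5)) + 12*(-3)) + 441)*(462 + (0/(-128) - 197/187)) = ((1 + 12*(-3)) + 441)*(462 + (0/(-128) - 197/187)) = ((1 - 36) + 441)*(462 + (0*(-1/128) - 197*1/187)) = (-35 + 441)*(462 + (0 - 197/187)) = 406*(462 - 197/187) = 406*(86197/187) = 34995982/187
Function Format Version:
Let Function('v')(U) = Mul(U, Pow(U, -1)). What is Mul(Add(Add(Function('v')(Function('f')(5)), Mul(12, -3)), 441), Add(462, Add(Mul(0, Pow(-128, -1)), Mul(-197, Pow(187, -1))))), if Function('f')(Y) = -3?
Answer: Rational(34995982, 187) ≈ 1.8714e+5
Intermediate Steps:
Function('v')(U) = 1
Mul(Add(Add(Function('v')(Function('f')(5)), Mul(12, -3)), 441), Add(462, Add(Mul(0, Pow(-128, -1)), Mul(-197, Pow(187, -1))))) = Mul(Add(Add(1, Mul(12, -3)), 441), Add(462, Add(Mul(0, Pow(-128, -1)), Mul(-197, Pow(187, -1))))) = Mul(Add(Add(1, -36), 441), Add(462, Add(Mul(0, Rational(-1, 128)), Mul(-197, Rational(1, 187))))) = Mul(Add(-35, 441), Add(462, Add(0, Rational(-197, 187)))) = Mul(406, Add(462, Rational(-197, 187))) = Mul(406, Rational(86197, 187)) = Rational(34995982, 187)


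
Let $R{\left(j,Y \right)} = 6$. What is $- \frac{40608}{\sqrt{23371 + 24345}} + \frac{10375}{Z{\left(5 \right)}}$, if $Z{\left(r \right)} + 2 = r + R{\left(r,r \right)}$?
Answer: $\frac{10375}{9} - \frac{20304 \sqrt{11929}}{11929} \approx 966.88$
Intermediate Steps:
$Z{\left(r \right)} = 4 + r$ ($Z{\left(r \right)} = -2 + \left(r + 6\right) = -2 + \left(6 + r\right) = 4 + r$)
$- \frac{40608}{\sqrt{23371 + 24345}} + \frac{10375}{Z{\left(5 \right)}} = - \frac{40608}{\sqrt{23371 + 24345}} + \frac{10375}{4 + 5} = - \frac{40608}{\sqrt{47716}} + \frac{10375}{9} = - \frac{40608}{2 \sqrt{11929}} + 10375 \cdot \frac{1}{9} = - 40608 \frac{\sqrt{11929}}{23858} + \frac{10375}{9} = - \frac{20304 \sqrt{11929}}{11929} + \frac{10375}{9} = \frac{10375}{9} - \frac{20304 \sqrt{11929}}{11929}$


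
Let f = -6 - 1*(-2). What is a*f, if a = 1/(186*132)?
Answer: -1/6138 ≈ -0.00016292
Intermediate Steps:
a = 1/24552 ≈ 4.0730e-5
f = -4 (f = -6 + 2 = -4)
a*f = (1/24552)*(-4) = -1/6138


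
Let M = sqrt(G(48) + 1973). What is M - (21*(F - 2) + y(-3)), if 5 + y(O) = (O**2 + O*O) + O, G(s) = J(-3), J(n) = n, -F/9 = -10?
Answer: -1858 + sqrt(1970) ≈ -1813.6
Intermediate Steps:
F = 90 (F = -9*(-10) = 90)
G(s) = -3
y(O) = -5 + O + 2*O**2 (y(O) = -5 + ((O**2 + O*O) + O) = -5 + ((O**2 + O**2) + O) = -5 + (2*O**2 + O) = -5 + (O + 2*O**2) = -5 + O + 2*O**2)
M = sqrt(1970) (M = sqrt(-3 + 1973) = sqrt(1970) ≈ 44.385)
M - (21*(F - 2) + y(-3)) = sqrt(1970) - (21*(90 - 2) + (-5 - 3 + 2*(-3)**2)) = sqrt(1970) - (21*88 + (-5 - 3 + 2*9)) = sqrt(1970) - (1848 + (-5 - 3 + 18)) = sqrt(1970) - (1848 + 10) = sqrt(1970) - 1*1858 = sqrt(1970) - 1858 = -1858 + sqrt(1970)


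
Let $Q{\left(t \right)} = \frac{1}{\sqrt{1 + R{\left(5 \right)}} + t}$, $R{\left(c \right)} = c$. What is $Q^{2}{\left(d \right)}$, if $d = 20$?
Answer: $\frac{1}{\left(20 + \sqrt{6}\right)^{2}} \approx 0.0019842$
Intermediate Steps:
$Q{\left(t \right)} = \frac{1}{t + \sqrt{6}}$ ($Q{\left(t \right)} = \frac{1}{\sqrt{1 + 5} + t} = \frac{1}{\sqrt{6} + t} = \frac{1}{t + \sqrt{6}}$)
$Q^{2}{\left(d \right)} = \left(\frac{1}{20 + \sqrt{6}}\right)^{2} = \frac{1}{\left(20 + \sqrt{6}\right)^{2}}$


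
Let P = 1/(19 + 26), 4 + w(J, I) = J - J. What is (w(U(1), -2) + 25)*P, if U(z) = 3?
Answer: 7/15 ≈ 0.46667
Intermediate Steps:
w(J, I) = -4 (w(J, I) = -4 + (J - J) = -4 + 0 = -4)
P = 1/45 ≈ 0.022222
(w(U(1), -2) + 25)*P = (-4 + 25)*(1/45) = 21*(1/45) = 7/15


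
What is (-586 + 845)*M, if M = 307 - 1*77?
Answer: 59570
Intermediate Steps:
M = 230 (M = 307 - 77 = 230)
(-586 + 845)*M = (-586 + 845)*230 = 259*230 = 59570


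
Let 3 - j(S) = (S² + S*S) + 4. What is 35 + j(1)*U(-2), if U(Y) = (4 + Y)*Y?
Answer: 47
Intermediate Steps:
j(S) = -1 - 2*S² (j(S) = 3 - ((S² + S*S) + 4) = 3 - ((S² + S²) + 4) = 3 - (2*S² + 4) = 3 - (4 + 2*S²) = 3 + (-4 - 2*S²) = -1 - 2*S²)
U(Y) = Y*(4 + Y)
35 + j(1)*U(-2) = 35 + (-1 - 2*1²)*(-2*(4 - 2)) = 35 + (-1 - 2*1)*(-2*2) = 35 + (-1 - 2)*(-4) = 35 - 3*(-4) = 35 + 12 = 47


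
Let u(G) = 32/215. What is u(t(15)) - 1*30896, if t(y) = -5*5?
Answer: -6642608/215 ≈ -30896.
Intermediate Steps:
t(y) = -25
u(G) = 32/215 (u(G) = 32*(1/215) = 32/215)
u(t(15)) - 1*30896 = 32/215 - 1*30896 = 32/215 - 30896 = -6642608/215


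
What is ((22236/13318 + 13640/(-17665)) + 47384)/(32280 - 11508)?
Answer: 185798133665/81447867114 ≈ 2.2812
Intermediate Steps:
((22236/13318 + 13640/(-17665)) + 47384)/(32280 - 11508) = ((22236*(1/13318) + 13640*(-1/17665)) + 47384)/20772 = ((11118/6659 - 2728/3533) + 47384)*(1/20772) = (21114142/23526247 + 47384)*(1/20772) = (1114788801990/23526247)*(1/20772) = 185798133665/81447867114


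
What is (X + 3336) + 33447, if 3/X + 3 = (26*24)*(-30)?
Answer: 229562702/6241 ≈ 36783.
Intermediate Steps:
X = -1/6241 (X = 3/(-3 + (26*24)*(-30)) = 3/(-3 + 624*(-30)) = 3/(-3 - 18720) = 3/(-18723) = 3*(-1/18723) = -1/6241 ≈ -0.00016023)
(X + 3336) + 33447 = (-1/6241 + 3336) + 33447 = 20819975/6241 + 33447 = 229562702/6241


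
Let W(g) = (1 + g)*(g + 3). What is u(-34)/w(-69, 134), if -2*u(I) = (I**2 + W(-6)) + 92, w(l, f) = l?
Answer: 421/46 ≈ 9.1522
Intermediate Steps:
W(g) = (1 + g)*(3 + g)
u(I) = -107/2 - I**2/2 (u(I) = -((I**2 + (3 + (-6)**2 + 4*(-6))) + 92)/2 = -((I**2 + (3 + 36 - 24)) + 92)/2 = -((I**2 + 15) + 92)/2 = -((15 + I**2) + 92)/2 = -(107 + I**2)/2 = -107/2 - I**2/2)
u(-34)/w(-69, 134) = (-107/2 - 1/2*(-34)**2)/(-69) = (-107/2 - 1/2*1156)*(-1/69) = (-107/2 - 578)*(-1/69) = -1263/2*(-1/69) = 421/46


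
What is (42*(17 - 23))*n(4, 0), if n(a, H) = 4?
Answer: -1008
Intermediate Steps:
(42*(17 - 23))*n(4, 0) = (42*(17 - 23))*4 = (42*(-6))*4 = -252*4 = -1008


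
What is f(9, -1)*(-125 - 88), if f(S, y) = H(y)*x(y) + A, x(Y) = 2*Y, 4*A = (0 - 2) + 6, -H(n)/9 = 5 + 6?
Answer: -42387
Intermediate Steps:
H(n) = -99 (H(n) = -9*(5 + 6) = -9*11 = -99)
A = 1 (A = ((0 - 2) + 6)/4 = (-2 + 6)/4 = (¼)*4 = 1)
f(S, y) = 1 - 198*y (f(S, y) = -198*y + 1 = 1 - 198*y)
f(9, -1)*(-125 - 88) = (1 - 198*(-1))*(-125 - 88) = (1 + 198)*(-213) = 199*(-213) = -42387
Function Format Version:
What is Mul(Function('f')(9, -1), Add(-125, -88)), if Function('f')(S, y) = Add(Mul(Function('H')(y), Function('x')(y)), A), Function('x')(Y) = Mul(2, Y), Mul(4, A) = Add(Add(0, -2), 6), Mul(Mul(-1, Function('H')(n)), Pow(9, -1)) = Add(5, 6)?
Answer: -42387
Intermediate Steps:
Function('H')(n) = -99 (Function('H')(n) = Mul(-9, Add(5, 6)) = Mul(-9, 11) = -99)
A = 1 (A = Mul(Rational(1, 4), Add(Add(0, -2), 6)) = Mul(Rational(1, 4), Add(-2, 6)) = Mul(Rational(1, 4), 4) = 1)
Function('f')(S, y) = Add(1, Mul(-198, y)) (Function('f')(S, y) = Add(Mul(-99, Mul(2, y)), 1) = Add(Mul(-198, y), 1) = Add(1, Mul(-198, y)))
Mul(Function('f')(9, -1), Add(-125, -88)) = Mul(Add(1, Mul(-198, -1)), Add(-125, -88)) = Mul(Add(1, 198), -213) = Mul(199, -213) = -42387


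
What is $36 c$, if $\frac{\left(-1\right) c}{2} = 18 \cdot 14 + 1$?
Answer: $-18216$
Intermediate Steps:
$c = -506$ ($c = - 2 \left(18 \cdot 14 + 1\right) = - 2 \left(252 + 1\right) = \left(-2\right) 253 = -506$)
$36 c = 36 \left(-506\right) = -18216$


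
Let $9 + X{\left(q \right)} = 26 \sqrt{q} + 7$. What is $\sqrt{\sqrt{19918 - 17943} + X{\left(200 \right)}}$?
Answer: $\sqrt{-2 + 5 \sqrt{79} + 260 \sqrt{2}} \approx 20.252$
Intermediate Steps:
$X{\left(q \right)} = -2 + 26 \sqrt{q}$ ($X{\left(q \right)} = -9 + \left(26 \sqrt{q} + 7\right) = -9 + \left(7 + 26 \sqrt{q}\right) = -2 + 26 \sqrt{q}$)
$\sqrt{\sqrt{19918 - 17943} + X{\left(200 \right)}} = \sqrt{\sqrt{19918 - 17943} - \left(2 - 26 \sqrt{200}\right)} = \sqrt{\sqrt{1975} - \left(2 - 26 \cdot 10 \sqrt{2}\right)} = \sqrt{5 \sqrt{79} - \left(2 - 260 \sqrt{2}\right)} = \sqrt{-2 + 5 \sqrt{79} + 260 \sqrt{2}}$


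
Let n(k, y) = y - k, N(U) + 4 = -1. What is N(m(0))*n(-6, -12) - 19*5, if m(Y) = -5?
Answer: -65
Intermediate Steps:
N(U) = -5 (N(U) = -4 - 1 = -5)
N(m(0))*n(-6, -12) - 19*5 = -5*(-12 - 1*(-6)) - 19*5 = -5*(-12 + 6) - 95 = -5*(-6) - 95 = 30 - 95 = -65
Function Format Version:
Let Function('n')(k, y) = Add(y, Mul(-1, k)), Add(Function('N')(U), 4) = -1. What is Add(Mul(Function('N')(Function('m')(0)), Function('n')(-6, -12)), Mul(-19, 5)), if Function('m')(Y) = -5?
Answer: -65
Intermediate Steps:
Function('N')(U) = -5 (Function('N')(U) = Add(-4, -1) = -5)
Add(Mul(Function('N')(Function('m')(0)), Function('n')(-6, -12)), Mul(-19, 5)) = Add(Mul(-5, Add(-12, Mul(-1, -6))), Mul(-19, 5)) = Add(Mul(-5, Add(-12, 6)), -95) = Add(Mul(-5, -6), -95) = Add(30, -95) = -65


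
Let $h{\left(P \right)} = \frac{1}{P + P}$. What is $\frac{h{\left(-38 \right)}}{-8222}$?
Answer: $\frac{1}{624872} \approx 1.6003 \cdot 10^{-6}$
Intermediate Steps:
$h{\left(P \right)} = \frac{1}{2 P}$
$\frac{h{\left(-38 \right)}}{-8222} = \frac{\frac{1}{2} \frac{1}{-38}}{-8222} = \frac{1}{2} \left(- \frac{1}{38}\right) \left(- \frac{1}{8222}\right) = \left(- \frac{1}{76}\right) \left(- \frac{1}{8222}\right) = \frac{1}{624872}$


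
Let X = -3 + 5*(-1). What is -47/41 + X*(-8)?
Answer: 2577/41 ≈ 62.854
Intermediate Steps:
X = -8 (X = -3 - 5 = -8)
-47/41 + X*(-8) = -47/41 - 8*(-8) = -47*1/41 + 64 = -47/41 + 64 = 2577/41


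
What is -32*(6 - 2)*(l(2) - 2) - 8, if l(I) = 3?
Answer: -136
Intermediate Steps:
-32*(6 - 2)*(l(2) - 2) - 8 = -32*(6 - 2)*(3 - 2) - 8 = -128 - 8 = -136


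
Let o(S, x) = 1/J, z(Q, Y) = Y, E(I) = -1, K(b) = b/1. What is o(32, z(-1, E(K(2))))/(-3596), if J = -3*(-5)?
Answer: -1/53940 ≈ -1.8539e-5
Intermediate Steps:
K(b) = b (K(b) = b*1 = b)
J = 15
o(S, x) = 1/15
o(32, z(-1, E(K(2))))/(-3596) = (1/15)/(-3596) = (1/15)*(-1/3596) = -1/53940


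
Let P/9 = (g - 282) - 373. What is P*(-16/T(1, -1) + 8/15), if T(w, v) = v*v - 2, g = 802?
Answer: 109368/5 ≈ 21874.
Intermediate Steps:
T(w, v) = -2 + v**2 (T(w, v) = v**2 - 2 = -2 + v**2)
P = 1323 (P = 9*((802 - 282) - 373) = 9*(520 - 373) = 9*147 = 1323)
P*(-16/T(1, -1) + 8/15) = 1323*(-16/(-2 + (-1)**2) + 8/15) = 1323*(-16/(-2 + 1) + 8*(1/15)) = 1323*(-16/(-1) + 8/15) = 1323*(-16*(-1) + 8/15) = 1323*(16 + 8/15) = 1323*(248/15) = 109368/5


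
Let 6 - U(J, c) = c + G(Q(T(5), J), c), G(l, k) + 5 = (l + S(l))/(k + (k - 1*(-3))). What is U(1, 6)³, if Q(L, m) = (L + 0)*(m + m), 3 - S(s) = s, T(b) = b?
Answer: 13824/125 ≈ 110.59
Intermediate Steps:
S(s) = 3 - s
Q(L, m) = 2*L*m (Q(L, m) = L*(2*m) = 2*L*m)
G(l, k) = -5 + 3/(3 + 2*k) (G(l, k) = -5 + (l + (3 - l))/(k + (k - 1*(-3))) = -5 + 3/(k + (k + 3)) = -5 + 3/(k + (3 + k)) = -5 + 3/(3 + 2*k))
U(J, c) = 6 - c - 2*(-6 - 5*c)/(3 + 2*c) (U(J, c) = 6 - (c + 2*(-6 - 5*c)/(3 + 2*c)) = 6 + (-c - 2*(-6 - 5*c)/(3 + 2*c)) = 6 - c - 2*(-6 - 5*c)/(3 + 2*c))
U(1, 6)³ = ((30 - 2*6² + 19*6)/(3 + 2*6))³ = ((30 - 2*36 + 114)/(3 + 12))³ = ((30 - 72 + 114)/15)³ = ((1/15)*72)³ = (24/5)³ = 13824/125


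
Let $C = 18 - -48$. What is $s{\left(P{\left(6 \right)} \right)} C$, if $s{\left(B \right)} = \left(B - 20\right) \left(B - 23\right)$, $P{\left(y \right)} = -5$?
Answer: $46200$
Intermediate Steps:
$s{\left(B \right)} = \left(-23 + B\right) \left(-20 + B\right)$ ($s{\left(B \right)} = \left(-20 + B\right) \left(-23 + B\right) = \left(-23 + B\right) \left(-20 + B\right)$)
$C = 66$ ($C = 18 + 48 = 66$)
$s{\left(P{\left(6 \right)} \right)} C = \left(460 + \left(-5\right)^{2} - -215\right) 66 = \left(460 + 25 + 215\right) 66 = 700 \cdot 66 = 46200$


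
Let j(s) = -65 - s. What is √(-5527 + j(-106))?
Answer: I*√5486 ≈ 74.068*I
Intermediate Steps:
√(-5527 + j(-106)) = √(-5527 + (-65 - 1*(-106))) = √(-5527 + (-65 + 106)) = √(-5527 + 41) = √(-5486) = I*√5486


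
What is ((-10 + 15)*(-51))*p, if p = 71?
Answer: -18105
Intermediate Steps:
((-10 + 15)*(-51))*p = ((-10 + 15)*(-51))*71 = (5*(-51))*71 = -255*71 = -18105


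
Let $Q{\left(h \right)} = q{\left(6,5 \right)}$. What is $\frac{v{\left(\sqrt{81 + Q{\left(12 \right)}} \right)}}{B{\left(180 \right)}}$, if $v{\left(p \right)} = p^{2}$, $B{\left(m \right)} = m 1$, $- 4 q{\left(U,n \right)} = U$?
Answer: $\frac{53}{120} \approx 0.44167$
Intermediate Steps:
$q{\left(U,n \right)} = - \frac{U}{4}$
$Q{\left(h \right)} = - \frac{3}{2}$ ($Q{\left(h \right)} = \left(- \frac{1}{4}\right) 6 = - \frac{3}{2}$)
$B{\left(m \right)} = m$
$\frac{v{\left(\sqrt{81 + Q{\left(12 \right)}} \right)}}{B{\left(180 \right)}} = \frac{\left(\sqrt{81 - \frac{3}{2}}\right)^{2}}{180} = \left(\sqrt{\frac{159}{2}}\right)^{2} \cdot \frac{1}{180} = \left(\frac{\sqrt{318}}{2}\right)^{2} \cdot \frac{1}{180} = \frac{159}{2} \cdot \frac{1}{180} = \frac{53}{120}$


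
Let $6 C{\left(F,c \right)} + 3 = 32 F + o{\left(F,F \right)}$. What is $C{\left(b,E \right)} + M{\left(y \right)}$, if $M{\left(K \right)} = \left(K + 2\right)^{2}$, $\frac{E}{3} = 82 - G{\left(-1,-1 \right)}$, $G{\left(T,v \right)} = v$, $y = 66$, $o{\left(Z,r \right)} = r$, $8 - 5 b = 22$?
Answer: $\frac{46081}{10} \approx 4608.1$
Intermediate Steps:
$b = - \frac{14}{5}$ ($b = \frac{8}{5} - \frac{22}{5} = - \frac{14}{5} \approx -2.8$)
$E = 249$ ($E = 3 \left(82 - -1\right) = 3 \left(82 + 1\right) = 3 \cdot 83 = 249$)
$C{\left(F,c \right)} = - \frac{1}{2} + \frac{11 F}{2}$ ($C{\left(F,c \right)} = - \frac{1}{2} + \frac{32 F + F}{6} = - \frac{1}{2} + \frac{33 F}{6} = - \frac{1}{2} + \frac{11 F}{2}$)
$M{\left(K \right)} = \left(2 + K\right)^{2}$
$C{\left(b,E \right)} + M{\left(y \right)} = \left(- \frac{1}{2} + \frac{11}{2} \left(- \frac{14}{5}\right)\right) + \left(2 + 66\right)^{2} = \left(- \frac{1}{2} - \frac{77}{5}\right) + 68^{2} = - \frac{159}{10} + 4624 = \frac{46081}{10}$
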